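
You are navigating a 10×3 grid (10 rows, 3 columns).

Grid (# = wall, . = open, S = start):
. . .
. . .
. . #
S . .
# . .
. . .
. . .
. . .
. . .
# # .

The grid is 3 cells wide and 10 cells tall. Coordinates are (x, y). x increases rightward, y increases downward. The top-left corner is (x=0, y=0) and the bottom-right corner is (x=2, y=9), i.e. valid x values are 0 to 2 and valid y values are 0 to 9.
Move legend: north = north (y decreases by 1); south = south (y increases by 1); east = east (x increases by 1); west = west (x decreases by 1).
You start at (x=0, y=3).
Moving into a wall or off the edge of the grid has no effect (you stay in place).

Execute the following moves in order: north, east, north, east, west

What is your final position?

Answer: Final position: (x=1, y=1)

Derivation:
Start: (x=0, y=3)
  north (north): (x=0, y=3) -> (x=0, y=2)
  east (east): (x=0, y=2) -> (x=1, y=2)
  north (north): (x=1, y=2) -> (x=1, y=1)
  east (east): (x=1, y=1) -> (x=2, y=1)
  west (west): (x=2, y=1) -> (x=1, y=1)
Final: (x=1, y=1)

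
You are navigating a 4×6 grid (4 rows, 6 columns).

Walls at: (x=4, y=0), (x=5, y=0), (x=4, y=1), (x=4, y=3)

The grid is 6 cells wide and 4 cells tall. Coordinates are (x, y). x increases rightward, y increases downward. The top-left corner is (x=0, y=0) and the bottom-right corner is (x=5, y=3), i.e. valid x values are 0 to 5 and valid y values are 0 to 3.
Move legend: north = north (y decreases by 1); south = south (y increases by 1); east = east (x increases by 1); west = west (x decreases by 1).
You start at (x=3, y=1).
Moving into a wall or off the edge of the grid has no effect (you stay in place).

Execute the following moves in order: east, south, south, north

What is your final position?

Start: (x=3, y=1)
  east (east): blocked, stay at (x=3, y=1)
  south (south): (x=3, y=1) -> (x=3, y=2)
  south (south): (x=3, y=2) -> (x=3, y=3)
  north (north): (x=3, y=3) -> (x=3, y=2)
Final: (x=3, y=2)

Answer: Final position: (x=3, y=2)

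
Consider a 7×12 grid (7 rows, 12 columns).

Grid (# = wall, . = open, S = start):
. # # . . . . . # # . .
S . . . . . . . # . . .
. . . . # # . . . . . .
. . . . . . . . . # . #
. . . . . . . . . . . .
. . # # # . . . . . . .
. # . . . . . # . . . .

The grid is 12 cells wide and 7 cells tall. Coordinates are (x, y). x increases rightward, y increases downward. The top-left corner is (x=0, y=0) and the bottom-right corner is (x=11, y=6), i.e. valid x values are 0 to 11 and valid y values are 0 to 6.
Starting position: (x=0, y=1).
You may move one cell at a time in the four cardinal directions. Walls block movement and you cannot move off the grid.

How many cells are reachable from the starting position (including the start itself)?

Answer: Reachable cells: 70

Derivation:
BFS flood-fill from (x=0, y=1):
  Distance 0: (x=0, y=1)
  Distance 1: (x=0, y=0), (x=1, y=1), (x=0, y=2)
  Distance 2: (x=2, y=1), (x=1, y=2), (x=0, y=3)
  Distance 3: (x=3, y=1), (x=2, y=2), (x=1, y=3), (x=0, y=4)
  Distance 4: (x=3, y=0), (x=4, y=1), (x=3, y=2), (x=2, y=3), (x=1, y=4), (x=0, y=5)
  Distance 5: (x=4, y=0), (x=5, y=1), (x=3, y=3), (x=2, y=4), (x=1, y=5), (x=0, y=6)
  Distance 6: (x=5, y=0), (x=6, y=1), (x=4, y=3), (x=3, y=4)
  Distance 7: (x=6, y=0), (x=7, y=1), (x=6, y=2), (x=5, y=3), (x=4, y=4)
  Distance 8: (x=7, y=0), (x=7, y=2), (x=6, y=3), (x=5, y=4)
  Distance 9: (x=8, y=2), (x=7, y=3), (x=6, y=4), (x=5, y=5)
  Distance 10: (x=9, y=2), (x=8, y=3), (x=7, y=4), (x=6, y=5), (x=5, y=6)
  Distance 11: (x=9, y=1), (x=10, y=2), (x=8, y=4), (x=7, y=5), (x=4, y=6), (x=6, y=6)
  Distance 12: (x=10, y=1), (x=11, y=2), (x=10, y=3), (x=9, y=4), (x=8, y=5), (x=3, y=6)
  Distance 13: (x=10, y=0), (x=11, y=1), (x=10, y=4), (x=9, y=5), (x=2, y=6), (x=8, y=6)
  Distance 14: (x=11, y=0), (x=11, y=4), (x=10, y=5), (x=9, y=6)
  Distance 15: (x=11, y=5), (x=10, y=6)
  Distance 16: (x=11, y=6)
Total reachable: 70 (grid has 70 open cells total)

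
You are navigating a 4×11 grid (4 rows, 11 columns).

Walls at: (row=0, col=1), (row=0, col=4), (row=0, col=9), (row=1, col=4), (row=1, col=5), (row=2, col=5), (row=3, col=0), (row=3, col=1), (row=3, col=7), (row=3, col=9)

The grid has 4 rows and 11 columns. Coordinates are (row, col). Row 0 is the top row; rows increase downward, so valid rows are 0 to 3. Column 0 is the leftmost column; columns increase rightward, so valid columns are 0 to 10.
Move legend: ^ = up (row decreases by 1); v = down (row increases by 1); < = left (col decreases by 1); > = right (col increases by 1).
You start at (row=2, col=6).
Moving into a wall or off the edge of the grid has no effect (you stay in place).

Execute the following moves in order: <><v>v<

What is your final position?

Start: (row=2, col=6)
  < (left): blocked, stay at (row=2, col=6)
  > (right): (row=2, col=6) -> (row=2, col=7)
  < (left): (row=2, col=7) -> (row=2, col=6)
  v (down): (row=2, col=6) -> (row=3, col=6)
  > (right): blocked, stay at (row=3, col=6)
  v (down): blocked, stay at (row=3, col=6)
  < (left): (row=3, col=6) -> (row=3, col=5)
Final: (row=3, col=5)

Answer: Final position: (row=3, col=5)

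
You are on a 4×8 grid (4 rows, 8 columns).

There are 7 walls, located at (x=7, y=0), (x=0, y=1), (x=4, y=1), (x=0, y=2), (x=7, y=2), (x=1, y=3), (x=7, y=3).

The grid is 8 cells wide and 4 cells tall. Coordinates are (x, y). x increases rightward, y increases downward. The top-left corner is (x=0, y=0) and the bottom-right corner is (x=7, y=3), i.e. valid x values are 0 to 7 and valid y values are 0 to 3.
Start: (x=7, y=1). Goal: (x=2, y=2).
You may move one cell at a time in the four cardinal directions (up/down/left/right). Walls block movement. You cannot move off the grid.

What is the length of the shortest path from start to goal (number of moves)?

BFS from (x=7, y=1) until reaching (x=2, y=2):
  Distance 0: (x=7, y=1)
  Distance 1: (x=6, y=1)
  Distance 2: (x=6, y=0), (x=5, y=1), (x=6, y=2)
  Distance 3: (x=5, y=0), (x=5, y=2), (x=6, y=3)
  Distance 4: (x=4, y=0), (x=4, y=2), (x=5, y=3)
  Distance 5: (x=3, y=0), (x=3, y=2), (x=4, y=3)
  Distance 6: (x=2, y=0), (x=3, y=1), (x=2, y=2), (x=3, y=3)  <- goal reached here
One shortest path (6 moves): (x=7, y=1) -> (x=6, y=1) -> (x=5, y=1) -> (x=5, y=2) -> (x=4, y=2) -> (x=3, y=2) -> (x=2, y=2)

Answer: Shortest path length: 6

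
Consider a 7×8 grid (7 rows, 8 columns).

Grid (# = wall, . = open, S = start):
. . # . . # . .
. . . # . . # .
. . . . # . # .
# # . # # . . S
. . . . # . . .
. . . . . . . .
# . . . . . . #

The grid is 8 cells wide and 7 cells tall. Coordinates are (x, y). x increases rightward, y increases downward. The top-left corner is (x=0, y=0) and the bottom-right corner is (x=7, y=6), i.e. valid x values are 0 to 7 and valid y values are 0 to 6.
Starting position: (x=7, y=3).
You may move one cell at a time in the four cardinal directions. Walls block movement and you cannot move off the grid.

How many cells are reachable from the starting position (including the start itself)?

BFS flood-fill from (x=7, y=3):
  Distance 0: (x=7, y=3)
  Distance 1: (x=7, y=2), (x=6, y=3), (x=7, y=4)
  Distance 2: (x=7, y=1), (x=5, y=3), (x=6, y=4), (x=7, y=5)
  Distance 3: (x=7, y=0), (x=5, y=2), (x=5, y=4), (x=6, y=5)
  Distance 4: (x=6, y=0), (x=5, y=1), (x=5, y=5), (x=6, y=6)
  Distance 5: (x=4, y=1), (x=4, y=5), (x=5, y=6)
  Distance 6: (x=4, y=0), (x=3, y=5), (x=4, y=6)
  Distance 7: (x=3, y=0), (x=3, y=4), (x=2, y=5), (x=3, y=6)
  Distance 8: (x=2, y=4), (x=1, y=5), (x=2, y=6)
  Distance 9: (x=2, y=3), (x=1, y=4), (x=0, y=5), (x=1, y=6)
  Distance 10: (x=2, y=2), (x=0, y=4)
  Distance 11: (x=2, y=1), (x=1, y=2), (x=3, y=2)
  Distance 12: (x=1, y=1), (x=0, y=2)
  Distance 13: (x=1, y=0), (x=0, y=1)
  Distance 14: (x=0, y=0)
Total reachable: 43 (grid has 43 open cells total)

Answer: Reachable cells: 43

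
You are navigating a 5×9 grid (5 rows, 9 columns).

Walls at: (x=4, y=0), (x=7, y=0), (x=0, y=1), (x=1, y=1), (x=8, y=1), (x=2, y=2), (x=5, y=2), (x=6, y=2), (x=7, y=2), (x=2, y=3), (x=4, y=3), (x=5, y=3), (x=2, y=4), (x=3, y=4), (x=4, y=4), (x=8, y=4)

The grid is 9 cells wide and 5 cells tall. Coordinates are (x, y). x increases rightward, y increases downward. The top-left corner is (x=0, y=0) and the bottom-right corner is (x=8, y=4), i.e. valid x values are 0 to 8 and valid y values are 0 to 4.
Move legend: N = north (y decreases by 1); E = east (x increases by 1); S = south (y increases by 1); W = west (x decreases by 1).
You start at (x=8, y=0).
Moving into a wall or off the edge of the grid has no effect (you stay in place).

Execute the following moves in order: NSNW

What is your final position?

Answer: Final position: (x=8, y=0)

Derivation:
Start: (x=8, y=0)
  N (north): blocked, stay at (x=8, y=0)
  S (south): blocked, stay at (x=8, y=0)
  N (north): blocked, stay at (x=8, y=0)
  W (west): blocked, stay at (x=8, y=0)
Final: (x=8, y=0)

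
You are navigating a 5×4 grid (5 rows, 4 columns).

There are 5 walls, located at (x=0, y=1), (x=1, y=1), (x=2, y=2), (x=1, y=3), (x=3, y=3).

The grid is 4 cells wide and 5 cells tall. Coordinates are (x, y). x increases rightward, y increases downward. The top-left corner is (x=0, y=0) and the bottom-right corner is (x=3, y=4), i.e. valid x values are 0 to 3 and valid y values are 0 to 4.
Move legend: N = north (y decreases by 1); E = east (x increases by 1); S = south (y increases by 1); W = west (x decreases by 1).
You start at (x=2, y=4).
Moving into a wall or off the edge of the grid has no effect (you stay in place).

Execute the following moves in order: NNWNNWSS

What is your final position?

Start: (x=2, y=4)
  N (north): (x=2, y=4) -> (x=2, y=3)
  N (north): blocked, stay at (x=2, y=3)
  W (west): blocked, stay at (x=2, y=3)
  N (north): blocked, stay at (x=2, y=3)
  N (north): blocked, stay at (x=2, y=3)
  W (west): blocked, stay at (x=2, y=3)
  S (south): (x=2, y=3) -> (x=2, y=4)
  S (south): blocked, stay at (x=2, y=4)
Final: (x=2, y=4)

Answer: Final position: (x=2, y=4)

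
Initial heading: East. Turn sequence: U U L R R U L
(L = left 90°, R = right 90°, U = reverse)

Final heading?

Answer: Final heading: West

Derivation:
Start: East
  U (U-turn (180°)) -> West
  U (U-turn (180°)) -> East
  L (left (90° counter-clockwise)) -> North
  R (right (90° clockwise)) -> East
  R (right (90° clockwise)) -> South
  U (U-turn (180°)) -> North
  L (left (90° counter-clockwise)) -> West
Final: West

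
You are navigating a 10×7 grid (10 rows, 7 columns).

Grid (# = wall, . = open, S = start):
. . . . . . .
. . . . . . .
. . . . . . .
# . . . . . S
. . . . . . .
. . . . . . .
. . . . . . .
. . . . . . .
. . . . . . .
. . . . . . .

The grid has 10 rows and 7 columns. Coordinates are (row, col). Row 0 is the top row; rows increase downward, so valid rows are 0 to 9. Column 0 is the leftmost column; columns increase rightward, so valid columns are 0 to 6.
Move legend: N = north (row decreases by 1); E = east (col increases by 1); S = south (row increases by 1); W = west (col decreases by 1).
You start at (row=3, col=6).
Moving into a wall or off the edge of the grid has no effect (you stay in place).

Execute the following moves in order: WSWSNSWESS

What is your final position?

Start: (row=3, col=6)
  W (west): (row=3, col=6) -> (row=3, col=5)
  S (south): (row=3, col=5) -> (row=4, col=5)
  W (west): (row=4, col=5) -> (row=4, col=4)
  S (south): (row=4, col=4) -> (row=5, col=4)
  N (north): (row=5, col=4) -> (row=4, col=4)
  S (south): (row=4, col=4) -> (row=5, col=4)
  W (west): (row=5, col=4) -> (row=5, col=3)
  E (east): (row=5, col=3) -> (row=5, col=4)
  S (south): (row=5, col=4) -> (row=6, col=4)
  S (south): (row=6, col=4) -> (row=7, col=4)
Final: (row=7, col=4)

Answer: Final position: (row=7, col=4)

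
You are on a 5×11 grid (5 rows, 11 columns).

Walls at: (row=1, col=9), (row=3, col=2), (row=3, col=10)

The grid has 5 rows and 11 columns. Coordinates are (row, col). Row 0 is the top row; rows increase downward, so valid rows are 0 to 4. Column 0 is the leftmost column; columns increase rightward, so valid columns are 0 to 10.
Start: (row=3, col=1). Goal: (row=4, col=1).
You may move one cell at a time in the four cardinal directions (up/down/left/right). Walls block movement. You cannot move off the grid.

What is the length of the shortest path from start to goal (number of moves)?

BFS from (row=3, col=1) until reaching (row=4, col=1):
  Distance 0: (row=3, col=1)
  Distance 1: (row=2, col=1), (row=3, col=0), (row=4, col=1)  <- goal reached here
One shortest path (1 moves): (row=3, col=1) -> (row=4, col=1)

Answer: Shortest path length: 1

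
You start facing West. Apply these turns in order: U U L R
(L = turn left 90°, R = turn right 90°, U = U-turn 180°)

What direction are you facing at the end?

Answer: Final heading: West

Derivation:
Start: West
  U (U-turn (180°)) -> East
  U (U-turn (180°)) -> West
  L (left (90° counter-clockwise)) -> South
  R (right (90° clockwise)) -> West
Final: West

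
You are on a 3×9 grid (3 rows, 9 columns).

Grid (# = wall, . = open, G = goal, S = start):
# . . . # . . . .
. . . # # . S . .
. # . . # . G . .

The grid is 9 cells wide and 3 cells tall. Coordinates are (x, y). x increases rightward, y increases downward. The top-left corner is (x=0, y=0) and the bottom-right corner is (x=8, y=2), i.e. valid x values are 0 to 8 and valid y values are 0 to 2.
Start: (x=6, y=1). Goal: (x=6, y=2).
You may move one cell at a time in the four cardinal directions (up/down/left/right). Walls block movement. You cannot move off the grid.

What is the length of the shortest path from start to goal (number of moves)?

BFS from (x=6, y=1) until reaching (x=6, y=2):
  Distance 0: (x=6, y=1)
  Distance 1: (x=6, y=0), (x=5, y=1), (x=7, y=1), (x=6, y=2)  <- goal reached here
One shortest path (1 moves): (x=6, y=1) -> (x=6, y=2)

Answer: Shortest path length: 1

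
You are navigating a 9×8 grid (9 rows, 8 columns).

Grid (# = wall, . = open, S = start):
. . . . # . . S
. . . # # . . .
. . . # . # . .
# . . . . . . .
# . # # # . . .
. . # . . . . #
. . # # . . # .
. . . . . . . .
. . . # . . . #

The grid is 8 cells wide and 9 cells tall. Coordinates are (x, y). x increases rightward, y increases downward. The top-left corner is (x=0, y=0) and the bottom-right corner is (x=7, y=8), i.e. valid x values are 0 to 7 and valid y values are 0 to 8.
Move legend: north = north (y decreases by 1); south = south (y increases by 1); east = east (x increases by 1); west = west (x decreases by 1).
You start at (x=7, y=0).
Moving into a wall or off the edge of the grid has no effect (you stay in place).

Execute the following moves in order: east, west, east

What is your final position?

Answer: Final position: (x=7, y=0)

Derivation:
Start: (x=7, y=0)
  east (east): blocked, stay at (x=7, y=0)
  west (west): (x=7, y=0) -> (x=6, y=0)
  east (east): (x=6, y=0) -> (x=7, y=0)
Final: (x=7, y=0)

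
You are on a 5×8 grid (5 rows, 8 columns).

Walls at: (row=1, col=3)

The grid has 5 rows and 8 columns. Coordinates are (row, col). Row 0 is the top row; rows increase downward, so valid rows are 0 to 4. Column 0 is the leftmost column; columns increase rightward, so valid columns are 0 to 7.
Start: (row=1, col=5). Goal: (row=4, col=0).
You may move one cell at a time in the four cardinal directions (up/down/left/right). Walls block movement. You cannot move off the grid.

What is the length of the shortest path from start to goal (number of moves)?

Answer: Shortest path length: 8

Derivation:
BFS from (row=1, col=5) until reaching (row=4, col=0):
  Distance 0: (row=1, col=5)
  Distance 1: (row=0, col=5), (row=1, col=4), (row=1, col=6), (row=2, col=5)
  Distance 2: (row=0, col=4), (row=0, col=6), (row=1, col=7), (row=2, col=4), (row=2, col=6), (row=3, col=5)
  Distance 3: (row=0, col=3), (row=0, col=7), (row=2, col=3), (row=2, col=7), (row=3, col=4), (row=3, col=6), (row=4, col=5)
  Distance 4: (row=0, col=2), (row=2, col=2), (row=3, col=3), (row=3, col=7), (row=4, col=4), (row=4, col=6)
  Distance 5: (row=0, col=1), (row=1, col=2), (row=2, col=1), (row=3, col=2), (row=4, col=3), (row=4, col=7)
  Distance 6: (row=0, col=0), (row=1, col=1), (row=2, col=0), (row=3, col=1), (row=4, col=2)
  Distance 7: (row=1, col=0), (row=3, col=0), (row=4, col=1)
  Distance 8: (row=4, col=0)  <- goal reached here
One shortest path (8 moves): (row=1, col=5) -> (row=1, col=4) -> (row=2, col=4) -> (row=2, col=3) -> (row=2, col=2) -> (row=2, col=1) -> (row=2, col=0) -> (row=3, col=0) -> (row=4, col=0)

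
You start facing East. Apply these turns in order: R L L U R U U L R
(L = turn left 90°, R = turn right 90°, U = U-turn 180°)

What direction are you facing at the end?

Answer: Final heading: West

Derivation:
Start: East
  R (right (90° clockwise)) -> South
  L (left (90° counter-clockwise)) -> East
  L (left (90° counter-clockwise)) -> North
  U (U-turn (180°)) -> South
  R (right (90° clockwise)) -> West
  U (U-turn (180°)) -> East
  U (U-turn (180°)) -> West
  L (left (90° counter-clockwise)) -> South
  R (right (90° clockwise)) -> West
Final: West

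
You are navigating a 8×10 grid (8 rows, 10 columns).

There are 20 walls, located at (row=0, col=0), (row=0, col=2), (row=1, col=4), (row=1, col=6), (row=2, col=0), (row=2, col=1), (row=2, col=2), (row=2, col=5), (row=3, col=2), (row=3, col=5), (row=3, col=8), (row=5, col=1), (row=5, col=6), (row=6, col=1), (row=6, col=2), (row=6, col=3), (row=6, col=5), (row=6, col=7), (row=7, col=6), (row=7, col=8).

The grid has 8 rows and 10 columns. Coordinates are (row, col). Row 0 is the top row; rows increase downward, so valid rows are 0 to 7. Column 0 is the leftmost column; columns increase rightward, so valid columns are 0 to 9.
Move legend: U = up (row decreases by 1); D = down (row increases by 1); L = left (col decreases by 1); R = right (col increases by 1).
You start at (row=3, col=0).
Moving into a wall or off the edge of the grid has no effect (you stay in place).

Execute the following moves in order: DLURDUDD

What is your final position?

Start: (row=3, col=0)
  D (down): (row=3, col=0) -> (row=4, col=0)
  L (left): blocked, stay at (row=4, col=0)
  U (up): (row=4, col=0) -> (row=3, col=0)
  R (right): (row=3, col=0) -> (row=3, col=1)
  D (down): (row=3, col=1) -> (row=4, col=1)
  U (up): (row=4, col=1) -> (row=3, col=1)
  D (down): (row=3, col=1) -> (row=4, col=1)
  D (down): blocked, stay at (row=4, col=1)
Final: (row=4, col=1)

Answer: Final position: (row=4, col=1)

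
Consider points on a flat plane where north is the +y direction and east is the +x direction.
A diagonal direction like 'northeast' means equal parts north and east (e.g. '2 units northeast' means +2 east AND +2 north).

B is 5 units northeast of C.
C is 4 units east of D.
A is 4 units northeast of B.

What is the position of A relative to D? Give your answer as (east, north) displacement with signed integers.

Place D at the origin (east=0, north=0).
  C is 4 units east of D: delta (east=+4, north=+0); C at (east=4, north=0).
  B is 5 units northeast of C: delta (east=+5, north=+5); B at (east=9, north=5).
  A is 4 units northeast of B: delta (east=+4, north=+4); A at (east=13, north=9).
Therefore A relative to D: (east=13, north=9).

Answer: A is at (east=13, north=9) relative to D.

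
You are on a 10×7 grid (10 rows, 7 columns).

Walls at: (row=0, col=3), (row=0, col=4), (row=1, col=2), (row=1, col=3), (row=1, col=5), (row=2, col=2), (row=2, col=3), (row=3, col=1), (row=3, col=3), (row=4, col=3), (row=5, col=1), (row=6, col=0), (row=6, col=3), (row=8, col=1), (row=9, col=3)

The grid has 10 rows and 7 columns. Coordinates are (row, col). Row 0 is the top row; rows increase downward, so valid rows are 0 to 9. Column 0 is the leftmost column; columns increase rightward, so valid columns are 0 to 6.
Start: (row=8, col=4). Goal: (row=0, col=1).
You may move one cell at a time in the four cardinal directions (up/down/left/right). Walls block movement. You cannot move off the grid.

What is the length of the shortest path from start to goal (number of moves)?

BFS from (row=8, col=4) until reaching (row=0, col=1):
  Distance 0: (row=8, col=4)
  Distance 1: (row=7, col=4), (row=8, col=3), (row=8, col=5), (row=9, col=4)
  Distance 2: (row=6, col=4), (row=7, col=3), (row=7, col=5), (row=8, col=2), (row=8, col=6), (row=9, col=5)
  Distance 3: (row=5, col=4), (row=6, col=5), (row=7, col=2), (row=7, col=6), (row=9, col=2), (row=9, col=6)
  Distance 4: (row=4, col=4), (row=5, col=3), (row=5, col=5), (row=6, col=2), (row=6, col=6), (row=7, col=1), (row=9, col=1)
  Distance 5: (row=3, col=4), (row=4, col=5), (row=5, col=2), (row=5, col=6), (row=6, col=1), (row=7, col=0), (row=9, col=0)
  Distance 6: (row=2, col=4), (row=3, col=5), (row=4, col=2), (row=4, col=6), (row=8, col=0)
  Distance 7: (row=1, col=4), (row=2, col=5), (row=3, col=2), (row=3, col=6), (row=4, col=1)
  Distance 8: (row=2, col=6), (row=4, col=0)
  Distance 9: (row=1, col=6), (row=3, col=0), (row=5, col=0)
  Distance 10: (row=0, col=6), (row=2, col=0)
  Distance 11: (row=0, col=5), (row=1, col=0), (row=2, col=1)
  Distance 12: (row=0, col=0), (row=1, col=1)
  Distance 13: (row=0, col=1)  <- goal reached here
One shortest path (13 moves): (row=8, col=4) -> (row=8, col=3) -> (row=8, col=2) -> (row=7, col=2) -> (row=6, col=2) -> (row=5, col=2) -> (row=4, col=2) -> (row=4, col=1) -> (row=4, col=0) -> (row=3, col=0) -> (row=2, col=0) -> (row=2, col=1) -> (row=1, col=1) -> (row=0, col=1)

Answer: Shortest path length: 13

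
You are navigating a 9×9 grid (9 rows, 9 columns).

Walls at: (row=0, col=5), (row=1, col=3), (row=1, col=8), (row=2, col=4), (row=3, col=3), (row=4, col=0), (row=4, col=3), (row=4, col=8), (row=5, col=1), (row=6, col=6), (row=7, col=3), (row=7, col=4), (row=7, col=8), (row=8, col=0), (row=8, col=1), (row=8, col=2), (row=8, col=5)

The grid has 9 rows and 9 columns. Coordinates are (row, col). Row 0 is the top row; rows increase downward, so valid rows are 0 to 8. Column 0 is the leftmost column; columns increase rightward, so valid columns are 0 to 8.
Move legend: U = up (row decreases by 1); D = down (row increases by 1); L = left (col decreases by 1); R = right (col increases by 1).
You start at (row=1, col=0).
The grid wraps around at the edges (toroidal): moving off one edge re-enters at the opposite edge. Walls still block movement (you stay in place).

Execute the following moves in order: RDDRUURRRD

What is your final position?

Answer: Final position: (row=2, col=2)

Derivation:
Start: (row=1, col=0)
  R (right): (row=1, col=0) -> (row=1, col=1)
  D (down): (row=1, col=1) -> (row=2, col=1)
  D (down): (row=2, col=1) -> (row=3, col=1)
  R (right): (row=3, col=1) -> (row=3, col=2)
  U (up): (row=3, col=2) -> (row=2, col=2)
  U (up): (row=2, col=2) -> (row=1, col=2)
  [×3]R (right): blocked, stay at (row=1, col=2)
  D (down): (row=1, col=2) -> (row=2, col=2)
Final: (row=2, col=2)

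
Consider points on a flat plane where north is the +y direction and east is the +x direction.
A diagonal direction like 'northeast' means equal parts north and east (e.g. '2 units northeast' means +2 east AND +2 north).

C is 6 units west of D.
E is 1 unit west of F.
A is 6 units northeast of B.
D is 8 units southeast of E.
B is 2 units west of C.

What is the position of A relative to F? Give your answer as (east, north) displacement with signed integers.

Place F at the origin (east=0, north=0).
  E is 1 unit west of F: delta (east=-1, north=+0); E at (east=-1, north=0).
  D is 8 units southeast of E: delta (east=+8, north=-8); D at (east=7, north=-8).
  C is 6 units west of D: delta (east=-6, north=+0); C at (east=1, north=-8).
  B is 2 units west of C: delta (east=-2, north=+0); B at (east=-1, north=-8).
  A is 6 units northeast of B: delta (east=+6, north=+6); A at (east=5, north=-2).
Therefore A relative to F: (east=5, north=-2).

Answer: A is at (east=5, north=-2) relative to F.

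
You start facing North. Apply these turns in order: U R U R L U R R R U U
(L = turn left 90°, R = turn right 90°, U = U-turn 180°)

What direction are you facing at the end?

Start: North
  U (U-turn (180°)) -> South
  R (right (90° clockwise)) -> West
  U (U-turn (180°)) -> East
  R (right (90° clockwise)) -> South
  L (left (90° counter-clockwise)) -> East
  U (U-turn (180°)) -> West
  R (right (90° clockwise)) -> North
  R (right (90° clockwise)) -> East
  R (right (90° clockwise)) -> South
  U (U-turn (180°)) -> North
  U (U-turn (180°)) -> South
Final: South

Answer: Final heading: South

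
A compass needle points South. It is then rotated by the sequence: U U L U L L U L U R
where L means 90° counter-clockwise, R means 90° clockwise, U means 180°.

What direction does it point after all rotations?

Start: South
  U (U-turn (180°)) -> North
  U (U-turn (180°)) -> South
  L (left (90° counter-clockwise)) -> East
  U (U-turn (180°)) -> West
  L (left (90° counter-clockwise)) -> South
  L (left (90° counter-clockwise)) -> East
  U (U-turn (180°)) -> West
  L (left (90° counter-clockwise)) -> South
  U (U-turn (180°)) -> North
  R (right (90° clockwise)) -> East
Final: East

Answer: Final heading: East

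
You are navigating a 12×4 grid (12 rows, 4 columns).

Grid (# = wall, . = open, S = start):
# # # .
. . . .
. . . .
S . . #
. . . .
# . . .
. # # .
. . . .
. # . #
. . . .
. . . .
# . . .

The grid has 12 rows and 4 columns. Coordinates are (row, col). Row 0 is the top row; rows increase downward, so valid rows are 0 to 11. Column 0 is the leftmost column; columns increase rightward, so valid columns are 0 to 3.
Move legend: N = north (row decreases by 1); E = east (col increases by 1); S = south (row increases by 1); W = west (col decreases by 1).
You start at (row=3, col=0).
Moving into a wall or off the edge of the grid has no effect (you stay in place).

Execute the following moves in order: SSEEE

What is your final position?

Answer: Final position: (row=4, col=3)

Derivation:
Start: (row=3, col=0)
  S (south): (row=3, col=0) -> (row=4, col=0)
  S (south): blocked, stay at (row=4, col=0)
  E (east): (row=4, col=0) -> (row=4, col=1)
  E (east): (row=4, col=1) -> (row=4, col=2)
  E (east): (row=4, col=2) -> (row=4, col=3)
Final: (row=4, col=3)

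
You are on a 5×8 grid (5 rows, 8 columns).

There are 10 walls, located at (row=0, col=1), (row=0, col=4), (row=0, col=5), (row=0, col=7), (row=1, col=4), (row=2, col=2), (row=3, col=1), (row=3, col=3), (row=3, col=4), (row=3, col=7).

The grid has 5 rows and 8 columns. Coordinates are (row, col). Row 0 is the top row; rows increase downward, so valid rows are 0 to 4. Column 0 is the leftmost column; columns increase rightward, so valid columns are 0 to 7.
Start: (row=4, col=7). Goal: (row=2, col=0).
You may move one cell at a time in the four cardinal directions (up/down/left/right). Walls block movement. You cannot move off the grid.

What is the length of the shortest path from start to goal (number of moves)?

BFS from (row=4, col=7) until reaching (row=2, col=0):
  Distance 0: (row=4, col=7)
  Distance 1: (row=4, col=6)
  Distance 2: (row=3, col=6), (row=4, col=5)
  Distance 3: (row=2, col=6), (row=3, col=5), (row=4, col=4)
  Distance 4: (row=1, col=6), (row=2, col=5), (row=2, col=7), (row=4, col=3)
  Distance 5: (row=0, col=6), (row=1, col=5), (row=1, col=7), (row=2, col=4), (row=4, col=2)
  Distance 6: (row=2, col=3), (row=3, col=2), (row=4, col=1)
  Distance 7: (row=1, col=3), (row=4, col=0)
  Distance 8: (row=0, col=3), (row=1, col=2), (row=3, col=0)
  Distance 9: (row=0, col=2), (row=1, col=1), (row=2, col=0)  <- goal reached here
One shortest path (9 moves): (row=4, col=7) -> (row=4, col=6) -> (row=4, col=5) -> (row=4, col=4) -> (row=4, col=3) -> (row=4, col=2) -> (row=4, col=1) -> (row=4, col=0) -> (row=3, col=0) -> (row=2, col=0)

Answer: Shortest path length: 9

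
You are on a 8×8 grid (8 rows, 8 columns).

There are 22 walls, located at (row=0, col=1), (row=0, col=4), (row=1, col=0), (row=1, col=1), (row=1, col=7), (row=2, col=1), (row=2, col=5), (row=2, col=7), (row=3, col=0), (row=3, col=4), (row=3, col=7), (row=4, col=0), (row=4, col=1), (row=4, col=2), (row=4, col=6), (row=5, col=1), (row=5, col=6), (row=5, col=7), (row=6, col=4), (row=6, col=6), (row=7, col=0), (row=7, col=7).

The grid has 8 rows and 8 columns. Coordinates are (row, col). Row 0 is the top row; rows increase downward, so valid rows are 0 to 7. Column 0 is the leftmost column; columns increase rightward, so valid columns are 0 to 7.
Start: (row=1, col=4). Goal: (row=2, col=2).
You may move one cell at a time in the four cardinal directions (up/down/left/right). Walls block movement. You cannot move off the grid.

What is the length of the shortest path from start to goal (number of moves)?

Answer: Shortest path length: 3

Derivation:
BFS from (row=1, col=4) until reaching (row=2, col=2):
  Distance 0: (row=1, col=4)
  Distance 1: (row=1, col=3), (row=1, col=5), (row=2, col=4)
  Distance 2: (row=0, col=3), (row=0, col=5), (row=1, col=2), (row=1, col=6), (row=2, col=3)
  Distance 3: (row=0, col=2), (row=0, col=6), (row=2, col=2), (row=2, col=6), (row=3, col=3)  <- goal reached here
One shortest path (3 moves): (row=1, col=4) -> (row=1, col=3) -> (row=1, col=2) -> (row=2, col=2)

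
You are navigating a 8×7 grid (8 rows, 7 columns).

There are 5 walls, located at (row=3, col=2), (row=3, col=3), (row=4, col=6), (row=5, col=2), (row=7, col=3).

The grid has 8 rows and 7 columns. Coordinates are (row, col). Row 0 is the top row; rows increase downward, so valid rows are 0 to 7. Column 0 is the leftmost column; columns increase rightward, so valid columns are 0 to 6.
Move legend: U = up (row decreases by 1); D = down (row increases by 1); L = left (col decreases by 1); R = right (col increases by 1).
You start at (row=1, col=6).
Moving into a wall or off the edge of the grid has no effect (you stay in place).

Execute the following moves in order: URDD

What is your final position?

Start: (row=1, col=6)
  U (up): (row=1, col=6) -> (row=0, col=6)
  R (right): blocked, stay at (row=0, col=6)
  D (down): (row=0, col=6) -> (row=1, col=6)
  D (down): (row=1, col=6) -> (row=2, col=6)
Final: (row=2, col=6)

Answer: Final position: (row=2, col=6)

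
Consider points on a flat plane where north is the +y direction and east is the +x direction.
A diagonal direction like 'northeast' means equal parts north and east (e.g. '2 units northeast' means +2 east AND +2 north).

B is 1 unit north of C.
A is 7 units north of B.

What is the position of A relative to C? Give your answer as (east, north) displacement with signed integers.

Answer: A is at (east=0, north=8) relative to C.

Derivation:
Place C at the origin (east=0, north=0).
  B is 1 unit north of C: delta (east=+0, north=+1); B at (east=0, north=1).
  A is 7 units north of B: delta (east=+0, north=+7); A at (east=0, north=8).
Therefore A relative to C: (east=0, north=8).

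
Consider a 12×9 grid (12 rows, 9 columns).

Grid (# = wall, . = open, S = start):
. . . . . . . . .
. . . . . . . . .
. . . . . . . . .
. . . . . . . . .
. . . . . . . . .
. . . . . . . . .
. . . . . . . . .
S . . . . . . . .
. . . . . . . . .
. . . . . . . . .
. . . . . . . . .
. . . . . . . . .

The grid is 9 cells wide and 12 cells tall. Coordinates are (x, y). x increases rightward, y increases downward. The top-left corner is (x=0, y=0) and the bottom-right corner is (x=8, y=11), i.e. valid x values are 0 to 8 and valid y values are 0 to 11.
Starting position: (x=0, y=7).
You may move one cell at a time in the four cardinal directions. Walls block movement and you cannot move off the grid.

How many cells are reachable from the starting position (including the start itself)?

Answer: Reachable cells: 108

Derivation:
BFS flood-fill from (x=0, y=7):
  Distance 0: (x=0, y=7)
  Distance 1: (x=0, y=6), (x=1, y=7), (x=0, y=8)
  Distance 2: (x=0, y=5), (x=1, y=6), (x=2, y=7), (x=1, y=8), (x=0, y=9)
  Distance 3: (x=0, y=4), (x=1, y=5), (x=2, y=6), (x=3, y=7), (x=2, y=8), (x=1, y=9), (x=0, y=10)
  Distance 4: (x=0, y=3), (x=1, y=4), (x=2, y=5), (x=3, y=6), (x=4, y=7), (x=3, y=8), (x=2, y=9), (x=1, y=10), (x=0, y=11)
  Distance 5: (x=0, y=2), (x=1, y=3), (x=2, y=4), (x=3, y=5), (x=4, y=6), (x=5, y=7), (x=4, y=8), (x=3, y=9), (x=2, y=10), (x=1, y=11)
  Distance 6: (x=0, y=1), (x=1, y=2), (x=2, y=3), (x=3, y=4), (x=4, y=5), (x=5, y=6), (x=6, y=7), (x=5, y=8), (x=4, y=9), (x=3, y=10), (x=2, y=11)
  Distance 7: (x=0, y=0), (x=1, y=1), (x=2, y=2), (x=3, y=3), (x=4, y=4), (x=5, y=5), (x=6, y=6), (x=7, y=7), (x=6, y=8), (x=5, y=9), (x=4, y=10), (x=3, y=11)
  Distance 8: (x=1, y=0), (x=2, y=1), (x=3, y=2), (x=4, y=3), (x=5, y=4), (x=6, y=5), (x=7, y=6), (x=8, y=7), (x=7, y=8), (x=6, y=9), (x=5, y=10), (x=4, y=11)
  Distance 9: (x=2, y=0), (x=3, y=1), (x=4, y=2), (x=5, y=3), (x=6, y=4), (x=7, y=5), (x=8, y=6), (x=8, y=8), (x=7, y=9), (x=6, y=10), (x=5, y=11)
  Distance 10: (x=3, y=0), (x=4, y=1), (x=5, y=2), (x=6, y=3), (x=7, y=4), (x=8, y=5), (x=8, y=9), (x=7, y=10), (x=6, y=11)
  Distance 11: (x=4, y=0), (x=5, y=1), (x=6, y=2), (x=7, y=3), (x=8, y=4), (x=8, y=10), (x=7, y=11)
  Distance 12: (x=5, y=0), (x=6, y=1), (x=7, y=2), (x=8, y=3), (x=8, y=11)
  Distance 13: (x=6, y=0), (x=7, y=1), (x=8, y=2)
  Distance 14: (x=7, y=0), (x=8, y=1)
  Distance 15: (x=8, y=0)
Total reachable: 108 (grid has 108 open cells total)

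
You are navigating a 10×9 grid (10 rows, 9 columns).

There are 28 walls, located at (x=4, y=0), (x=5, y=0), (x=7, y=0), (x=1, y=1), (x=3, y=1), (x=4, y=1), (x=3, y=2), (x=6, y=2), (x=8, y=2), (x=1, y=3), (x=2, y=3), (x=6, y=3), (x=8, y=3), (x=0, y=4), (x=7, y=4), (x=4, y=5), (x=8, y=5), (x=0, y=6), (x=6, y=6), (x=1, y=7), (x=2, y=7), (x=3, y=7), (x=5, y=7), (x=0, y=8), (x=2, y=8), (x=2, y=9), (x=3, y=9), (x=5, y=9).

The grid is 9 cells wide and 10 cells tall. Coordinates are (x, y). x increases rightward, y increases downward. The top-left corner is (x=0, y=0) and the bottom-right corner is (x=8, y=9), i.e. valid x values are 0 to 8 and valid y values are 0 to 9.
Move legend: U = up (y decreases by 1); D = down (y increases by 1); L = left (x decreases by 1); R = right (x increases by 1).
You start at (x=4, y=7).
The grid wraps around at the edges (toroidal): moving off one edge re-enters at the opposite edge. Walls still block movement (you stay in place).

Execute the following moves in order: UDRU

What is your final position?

Start: (x=4, y=7)
  U (up): (x=4, y=7) -> (x=4, y=6)
  D (down): (x=4, y=6) -> (x=4, y=7)
  R (right): blocked, stay at (x=4, y=7)
  U (up): (x=4, y=7) -> (x=4, y=6)
Final: (x=4, y=6)

Answer: Final position: (x=4, y=6)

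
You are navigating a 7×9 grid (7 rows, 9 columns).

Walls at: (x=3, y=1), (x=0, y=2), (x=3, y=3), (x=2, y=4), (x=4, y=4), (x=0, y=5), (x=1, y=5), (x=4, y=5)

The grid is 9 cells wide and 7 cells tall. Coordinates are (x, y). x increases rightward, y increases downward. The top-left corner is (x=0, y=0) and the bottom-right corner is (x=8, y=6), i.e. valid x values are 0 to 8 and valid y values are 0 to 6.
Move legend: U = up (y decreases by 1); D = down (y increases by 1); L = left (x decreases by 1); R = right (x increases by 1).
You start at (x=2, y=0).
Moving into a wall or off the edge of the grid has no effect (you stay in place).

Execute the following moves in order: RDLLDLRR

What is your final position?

Start: (x=2, y=0)
  R (right): (x=2, y=0) -> (x=3, y=0)
  D (down): blocked, stay at (x=3, y=0)
  L (left): (x=3, y=0) -> (x=2, y=0)
  L (left): (x=2, y=0) -> (x=1, y=0)
  D (down): (x=1, y=0) -> (x=1, y=1)
  L (left): (x=1, y=1) -> (x=0, y=1)
  R (right): (x=0, y=1) -> (x=1, y=1)
  R (right): (x=1, y=1) -> (x=2, y=1)
Final: (x=2, y=1)

Answer: Final position: (x=2, y=1)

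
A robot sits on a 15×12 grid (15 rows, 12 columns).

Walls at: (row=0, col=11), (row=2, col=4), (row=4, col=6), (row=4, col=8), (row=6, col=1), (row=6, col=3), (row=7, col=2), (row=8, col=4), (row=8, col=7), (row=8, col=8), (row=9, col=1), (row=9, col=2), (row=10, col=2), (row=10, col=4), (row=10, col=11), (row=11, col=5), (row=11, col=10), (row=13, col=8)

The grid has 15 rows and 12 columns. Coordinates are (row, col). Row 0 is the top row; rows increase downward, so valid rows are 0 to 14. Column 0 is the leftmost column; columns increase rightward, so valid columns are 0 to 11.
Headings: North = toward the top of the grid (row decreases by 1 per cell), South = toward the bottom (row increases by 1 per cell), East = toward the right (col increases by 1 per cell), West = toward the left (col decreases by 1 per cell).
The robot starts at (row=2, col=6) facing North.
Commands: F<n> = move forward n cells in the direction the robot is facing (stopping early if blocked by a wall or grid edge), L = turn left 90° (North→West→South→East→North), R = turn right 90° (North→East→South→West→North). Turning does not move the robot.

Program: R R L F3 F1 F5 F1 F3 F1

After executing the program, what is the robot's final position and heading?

Start: (row=2, col=6), facing North
  R: turn right, now facing East
  R: turn right, now facing South
  L: turn left, now facing East
  F3: move forward 3, now at (row=2, col=9)
  F1: move forward 1, now at (row=2, col=10)
  F5: move forward 1/5 (blocked), now at (row=2, col=11)
  F1: move forward 0/1 (blocked), now at (row=2, col=11)
  F3: move forward 0/3 (blocked), now at (row=2, col=11)
  F1: move forward 0/1 (blocked), now at (row=2, col=11)
Final: (row=2, col=11), facing East

Answer: Final position: (row=2, col=11), facing East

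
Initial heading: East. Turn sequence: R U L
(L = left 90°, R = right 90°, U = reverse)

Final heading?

Start: East
  R (right (90° clockwise)) -> South
  U (U-turn (180°)) -> North
  L (left (90° counter-clockwise)) -> West
Final: West

Answer: Final heading: West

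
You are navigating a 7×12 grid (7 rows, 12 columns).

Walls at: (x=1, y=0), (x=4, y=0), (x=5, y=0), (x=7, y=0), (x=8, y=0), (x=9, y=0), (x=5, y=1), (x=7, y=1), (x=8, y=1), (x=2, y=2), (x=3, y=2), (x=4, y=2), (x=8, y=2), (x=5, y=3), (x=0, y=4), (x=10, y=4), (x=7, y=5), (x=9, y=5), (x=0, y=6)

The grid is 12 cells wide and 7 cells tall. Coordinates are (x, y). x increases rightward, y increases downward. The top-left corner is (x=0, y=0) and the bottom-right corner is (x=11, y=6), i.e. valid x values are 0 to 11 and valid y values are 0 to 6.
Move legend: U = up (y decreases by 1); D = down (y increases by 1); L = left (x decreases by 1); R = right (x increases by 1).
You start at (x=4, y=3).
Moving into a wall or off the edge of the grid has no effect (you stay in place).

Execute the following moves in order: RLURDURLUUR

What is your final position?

Start: (x=4, y=3)
  R (right): blocked, stay at (x=4, y=3)
  L (left): (x=4, y=3) -> (x=3, y=3)
  U (up): blocked, stay at (x=3, y=3)
  R (right): (x=3, y=3) -> (x=4, y=3)
  D (down): (x=4, y=3) -> (x=4, y=4)
  U (up): (x=4, y=4) -> (x=4, y=3)
  R (right): blocked, stay at (x=4, y=3)
  L (left): (x=4, y=3) -> (x=3, y=3)
  U (up): blocked, stay at (x=3, y=3)
  U (up): blocked, stay at (x=3, y=3)
  R (right): (x=3, y=3) -> (x=4, y=3)
Final: (x=4, y=3)

Answer: Final position: (x=4, y=3)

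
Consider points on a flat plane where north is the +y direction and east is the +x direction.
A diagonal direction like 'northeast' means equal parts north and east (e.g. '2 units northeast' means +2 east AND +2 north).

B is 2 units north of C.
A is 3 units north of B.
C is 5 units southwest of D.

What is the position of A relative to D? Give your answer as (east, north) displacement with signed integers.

Answer: A is at (east=-5, north=0) relative to D.

Derivation:
Place D at the origin (east=0, north=0).
  C is 5 units southwest of D: delta (east=-5, north=-5); C at (east=-5, north=-5).
  B is 2 units north of C: delta (east=+0, north=+2); B at (east=-5, north=-3).
  A is 3 units north of B: delta (east=+0, north=+3); A at (east=-5, north=0).
Therefore A relative to D: (east=-5, north=0).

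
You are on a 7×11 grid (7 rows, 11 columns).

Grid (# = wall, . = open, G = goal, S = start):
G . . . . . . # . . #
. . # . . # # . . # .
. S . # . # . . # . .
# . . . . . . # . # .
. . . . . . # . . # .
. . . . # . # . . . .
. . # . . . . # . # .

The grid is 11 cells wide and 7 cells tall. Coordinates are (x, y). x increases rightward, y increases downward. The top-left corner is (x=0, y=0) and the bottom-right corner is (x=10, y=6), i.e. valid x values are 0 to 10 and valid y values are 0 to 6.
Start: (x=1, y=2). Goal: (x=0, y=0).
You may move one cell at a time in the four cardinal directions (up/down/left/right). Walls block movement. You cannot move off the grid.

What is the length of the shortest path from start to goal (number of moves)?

Answer: Shortest path length: 3

Derivation:
BFS from (x=1, y=2) until reaching (x=0, y=0):
  Distance 0: (x=1, y=2)
  Distance 1: (x=1, y=1), (x=0, y=2), (x=2, y=2), (x=1, y=3)
  Distance 2: (x=1, y=0), (x=0, y=1), (x=2, y=3), (x=1, y=4)
  Distance 3: (x=0, y=0), (x=2, y=0), (x=3, y=3), (x=0, y=4), (x=2, y=4), (x=1, y=5)  <- goal reached here
One shortest path (3 moves): (x=1, y=2) -> (x=0, y=2) -> (x=0, y=1) -> (x=0, y=0)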